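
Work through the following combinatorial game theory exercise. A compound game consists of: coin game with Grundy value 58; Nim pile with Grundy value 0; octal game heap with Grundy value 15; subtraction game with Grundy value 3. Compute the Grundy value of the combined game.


By the Sprague-Grundy theorem, the Grundy value of a sum of games is the XOR of individual Grundy values.
coin game: Grundy value = 58. Running XOR: 0 XOR 58 = 58
Nim pile: Grundy value = 0. Running XOR: 58 XOR 0 = 58
octal game heap: Grundy value = 15. Running XOR: 58 XOR 15 = 53
subtraction game: Grundy value = 3. Running XOR: 53 XOR 3 = 54
The combined Grundy value is 54.

54


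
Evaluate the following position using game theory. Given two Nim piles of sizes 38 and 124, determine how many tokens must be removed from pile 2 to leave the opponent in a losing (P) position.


Piles: 38 and 124
Current XOR: 38 XOR 124 = 90 (non-zero, so this is an N-position).
To make the XOR zero, we need to find a move that balances the piles.
For pile 2 (size 124): target = 124 XOR 90 = 38
We reduce pile 2 from 124 to 38.
Tokens removed: 124 - 38 = 86
Verification: 38 XOR 38 = 0

86


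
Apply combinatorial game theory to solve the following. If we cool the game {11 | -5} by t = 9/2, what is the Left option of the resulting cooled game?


Original game: {11 | -5} (a switch {a | b} with a > b).
Cooling by t (for t below the temperature (a - b)/2 = 8) taxes each move by t: {a | b} cooled by t is {a - t | b + t}.
Cooling amount: t = 9/2
Cooled Left option: 11 - 9/2 = 13/2
Cooled Right option: -5 + 9/2 = -1/2
Cooled game: {13/2 | -1/2}
Left option = 13/2

13/2


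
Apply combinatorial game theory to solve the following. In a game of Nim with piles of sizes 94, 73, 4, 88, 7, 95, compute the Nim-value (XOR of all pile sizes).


We need the XOR (exclusive or) of all pile sizes.
After XOR-ing pile 1 (size 94): 0 XOR 94 = 94
After XOR-ing pile 2 (size 73): 94 XOR 73 = 23
After XOR-ing pile 3 (size 4): 23 XOR 4 = 19
After XOR-ing pile 4 (size 88): 19 XOR 88 = 75
After XOR-ing pile 5 (size 7): 75 XOR 7 = 76
After XOR-ing pile 6 (size 95): 76 XOR 95 = 19
The Nim-value of this position is 19.

19


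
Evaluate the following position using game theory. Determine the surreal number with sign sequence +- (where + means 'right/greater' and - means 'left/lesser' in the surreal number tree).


Sign expansion: +-
Rule: track bounds (lo, hi), initially (-inf, +inf). On '+', the current value becomes lo and we move to the simplest number in (value, hi): value + 1 if hi = +inf, otherwise the midpoint (value + hi)/2. On '-', the current value becomes hi and we move to value - 1 if lo = -inf, otherwise the midpoint (lo + value)/2.
Start at 0.
Step 1: sign = +, move right. Bounds: (0, +inf). Value = 1
Step 2: sign = -, move left. Bounds: (0, 1). Value = 1/2
The surreal number with sign expansion +- is 1/2.

1/2


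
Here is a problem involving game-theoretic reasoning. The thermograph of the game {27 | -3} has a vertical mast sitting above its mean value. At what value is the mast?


Game = {27 | -3}, a switch {a | b} with numbers a > b.
Its thermograph has left wall a - t and right wall b + t, which meet at t = (a - b)/2, where both equal (a + b)/2. So the mast (mean value) is at (a + b)/2.
Mean = (27 + (-3))/2 = 24/2 = 12

12


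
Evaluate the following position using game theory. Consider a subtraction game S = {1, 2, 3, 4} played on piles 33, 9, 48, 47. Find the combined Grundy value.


Subtraction set: {1, 2, 3, 4}
For this subtraction set, G(n) = n mod 5 (period = max + 1 = 5).
Pile 1 (size 33): G(33) = 33 mod 5 = 3
Pile 2 (size 9): G(9) = 9 mod 5 = 4
Pile 3 (size 48): G(48) = 48 mod 5 = 3
Pile 4 (size 47): G(47) = 47 mod 5 = 2
Total Grundy value = XOR of all: 3 XOR 4 XOR 3 XOR 2 = 6

6


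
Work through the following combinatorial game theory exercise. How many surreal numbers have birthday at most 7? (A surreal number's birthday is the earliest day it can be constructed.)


Day 0: {|} = 0 is born. Count = 1.
Day n: the number of surreal numbers born by day n is 2^(n+1) - 1.
By day 0: 2^1 - 1 = 1
By day 1: 2^2 - 1 = 3
By day 2: 2^3 - 1 = 7
By day 3: 2^4 - 1 = 15
By day 4: 2^5 - 1 = 31
By day 5: 2^6 - 1 = 63
By day 6: 2^7 - 1 = 127
By day 7: 2^8 - 1 = 255
By day 7: 255 surreal numbers.

255


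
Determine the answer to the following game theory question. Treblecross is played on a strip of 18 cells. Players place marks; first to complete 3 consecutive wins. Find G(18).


Treblecross: place X on empty cells; 3-in-a-row wins.
Playing within two cells of an existing X lets the opponent win at once, so sensible play treats the cells i-2..i+2 around each X as dead. The player left with no safe cell loses, so this is a normal-play take-away game on strips of safe cells.
Placing X at cell i (0-indexed) of a strip of k safe cells leaves independent strips of sizes max(0, i-2) and max(0, k-i-3). Hence G(k) = mex{ G(max(0,i-2)) XOR G(max(0,k-i-3)) : 0 <= i < k }, with G(0) = 0.
G(1): splits (0,0):0^0=0 -> mex({0}) = 1
G(2): splits (0,0):0^0=0 -> mex({0}) = 1
G(3): splits (0,0):0^0=0 -> mex({0}) = 1
G(4): splits (0,1):0^1=1 (0,0):0^0=0 -> mex({0, 1}) = 2
G(5): splits (0,2):0^1=1 (0,1):0^1=1 (0,0):0^0=0 -> mex({0, 1}) = 2
G(6) = mex({1}) = 0
G(7) = mex({0, 1, 2}) = 3
G(8) = mex({0, 1, 2}) = 3
G(9) = mex({0, 2}) = 1
G(10) = mex({0, 2, 3}) = 1
G(11) = mex({0, 3}) = 1
G(12) = mex({1, 3}) = 0
G(13) = mex({0, 1, 2, 3}) = 4
G(14) = mex({0, 1, 2}) = 3
G(15) = mex({0, 1, 2}) = 3
G(16) = mex({0, 1, 2, 4}) = 3
G(17) = mex({0, 1, 3, 4}) = 2
G(18) = mex({0, 1, 3, 4}) = 2
Therefore G(18) = 2.

2


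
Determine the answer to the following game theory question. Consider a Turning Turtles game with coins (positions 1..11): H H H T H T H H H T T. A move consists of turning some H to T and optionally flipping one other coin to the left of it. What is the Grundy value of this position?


Coins: H H H T H T H H H T T
Key fact: a single head at position k behaves exactly like a Nim heap of size k (turning it to T and optionally flipping a coin at j < k corresponds to moving the heap from k to j, or to 0), and heads combine as a disjunctive sum (two heads at the same place would cancel, matching j XOR j = 0). So the Nim-value is the XOR of the 1-indexed positions of the heads.
Face-up positions (1-indexed): [1, 2, 3, 5, 7, 8, 9]
XOR 0 with 1: 0 XOR 1 = 1
XOR 1 with 2: 1 XOR 2 = 3
XOR 3 with 3: 3 XOR 3 = 0
XOR 0 with 5: 0 XOR 5 = 5
XOR 5 with 7: 5 XOR 7 = 2
XOR 2 with 8: 2 XOR 8 = 10
XOR 10 with 9: 10 XOR 9 = 3
Nim-value = 3

3


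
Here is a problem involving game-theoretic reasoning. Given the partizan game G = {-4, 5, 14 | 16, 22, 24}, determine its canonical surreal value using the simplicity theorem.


Left options: {-4, 5, 14}, max = 14
Right options: {16, 22, 24}, min = 16
All options are numbers and max(Left) < min(Right), so by the simplicity theorem the value is the simplest (earliest-born) number strictly between 14 and 16.
The only integer strictly between 14 and 16 is 15.
No non-integer in the interval can be simpler: if x is a non-integer in the interval, then floor(x) or ceil(x) also lies in the interval (the interval contains an integer), and both are proper prefixes of x's sign expansion, i.e. born earlier. So the game value is 15.
Game value = 15

15


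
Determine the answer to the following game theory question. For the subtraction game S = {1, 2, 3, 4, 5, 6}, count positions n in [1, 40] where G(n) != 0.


Subtraction set S = {1, 2, 3, 4, 5, 6}, so G(n) = n mod 7.
G(n) = 0 when n is a multiple of 7.
Multiples of 7 in [1, 40]: 5
N-positions (nonzero Grundy) = 40 - 5 = 35

35


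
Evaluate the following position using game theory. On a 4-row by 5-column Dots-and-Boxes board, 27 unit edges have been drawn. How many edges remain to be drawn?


Grid: 4 x 5 boxes, i.e. 5 rows and 6 columns of dots.
Horizontal edges: (rows + 1) * cols = 5 * 5 = 25
Vertical edges: rows * (cols + 1) = 4 * 6 = 24
Total edges: 25 + 24 = 49
Edges drawn: 27
Remaining: 49 - 27 = 22

22


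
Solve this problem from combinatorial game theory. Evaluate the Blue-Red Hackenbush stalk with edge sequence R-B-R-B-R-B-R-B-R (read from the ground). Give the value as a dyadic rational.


Edges (from ground): R-B-R-B-R-B-R-B-R
By Berlekamp's sign-expansion rule, a Blue-Red Hackenbush stalk has the value of the surreal number whose sign sequence is the edge sequence with B -> + and R -> -.
Sign sequence: -+-+-+-+-
Trace the sign expansion in the surreal number tree, starting from 0:
Edge 1: R (sign -) -> bounds (-inf, 0), value = -1
Edge 2: B (sign +) -> bounds (-1, 0), value = -1/2
Edge 3: R (sign -) -> bounds (-1, -1/2), value = -3/4
Edge 4: B (sign +) -> bounds (-3/4, -1/2), value = -5/8
Edge 5: R (sign -) -> bounds (-3/4, -5/8), value = -11/16
Edge 6: B (sign +) -> bounds (-11/16, -5/8), value = -21/32
Edge 7: R (sign -) -> bounds (-11/16, -21/32), value = -43/64
Edge 8: B (sign +) -> bounds (-43/64, -21/32), value = -85/128
Edge 9: R (sign -) -> bounds (-43/64, -85/128), value = -171/256
Game value = -171/256

-171/256


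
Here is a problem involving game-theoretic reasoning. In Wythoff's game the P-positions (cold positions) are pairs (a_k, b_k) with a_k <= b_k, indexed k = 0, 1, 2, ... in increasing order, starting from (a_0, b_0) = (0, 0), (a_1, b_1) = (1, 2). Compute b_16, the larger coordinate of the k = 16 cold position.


By Wythoff's theorem, a_k = floor(k * phi) and b_k = floor(k * phi^2) = a_k + k, where phi = (1 + sqrt(5))/2 is the golden ratio.
phi = (1 + sqrt(5))/2 = 1.618034
phi^2 = phi + 1 = 2.618034
k = 16
k * phi^2 = 16 * 2.618034 = 41.888544
b_16 = floor(k * phi^2) = 41 (check: a_16 + k = 25 + 16 = 41)

41


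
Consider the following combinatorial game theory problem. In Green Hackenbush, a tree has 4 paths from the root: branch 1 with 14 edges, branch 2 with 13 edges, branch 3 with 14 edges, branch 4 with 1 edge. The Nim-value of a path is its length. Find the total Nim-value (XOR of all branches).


The tree has 4 branches from the ground vertex.
In Green Hackenbush, the Nim-value of a simple path of length k is k.
Branch 1: length 14, Nim-value = 14
Branch 2: length 13, Nim-value = 13
Branch 3: length 14, Nim-value = 14
Branch 4: length 1, Nim-value = 1
Total Nim-value = XOR of all branch values:
0 XOR 14 = 14
14 XOR 13 = 3
3 XOR 14 = 13
13 XOR 1 = 12
Nim-value of the tree = 12

12


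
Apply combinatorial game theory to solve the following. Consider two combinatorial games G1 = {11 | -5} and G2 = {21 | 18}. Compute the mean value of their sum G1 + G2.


G1 = {11 | -5}, G2 = {21 | 18}
Each is a switch {a | b} with numbers a > b; its mean value is (a + b)/2, and mean value is additive over game sums: m(G1 + G2) = m(G1) + m(G2).
Mean of G1 = (11 + (-5))/2 = 6/2 = 3
Mean of G2 = (21 + (18))/2 = 39/2 = 39/2
Mean of G1 + G2 = 3 + 39/2 = 45/2

45/2


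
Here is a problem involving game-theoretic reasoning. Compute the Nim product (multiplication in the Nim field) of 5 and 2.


Nim multiplication is bilinear over XOR: (u XOR v) * w = (u*w) XOR (v*w).
So we split each operand into its bit components and XOR the pairwise Nim products.
5 = 1 + 4 (as XOR of powers of 2).
2 = 2 (as XOR of powers of 2).
Using the standard Nim-product table on single bits:
  2*2 = 3,   2*4 = 8,   2*8 = 12,
  4*4 = 6,   4*8 = 11,  8*8 = 13,
and  1*x = x (identity), k*l = l*k (commutative).
Pairwise Nim products:
  1 * 2 = 2
  4 * 2 = 8
XOR them: 2 XOR 8 = 10.
Result: 5 * 2 = 10 (in Nim).

10


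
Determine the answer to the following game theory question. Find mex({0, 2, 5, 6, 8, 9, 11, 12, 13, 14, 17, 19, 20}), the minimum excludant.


Set = {0, 2, 5, 6, 8, 9, 11, 12, 13, 14, 17, 19, 20}
0 is in the set.
1 is NOT in the set. This is the mex.
mex = 1

1


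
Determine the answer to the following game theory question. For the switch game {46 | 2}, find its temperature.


The game is {46 | 2}, a switch {a | b} with numbers a > b.
Cooling {a | b} by t gives {a - t | b + t}, which stops being hot when a - t = b + t, i.e. at t = (a - b)/2. So the temperature of a switch is (a - b)/2.
Temperature = (Left option - Right option) / 2
= (46 - (2)) / 2
= 44 / 2
= 22

22


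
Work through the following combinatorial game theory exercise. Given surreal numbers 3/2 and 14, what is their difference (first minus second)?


x = 3/2, y = 14
Converting to common denominator: 2
x = 3/2, y = 28/2
x - y = 3/2 - 14 = -25/2

-25/2


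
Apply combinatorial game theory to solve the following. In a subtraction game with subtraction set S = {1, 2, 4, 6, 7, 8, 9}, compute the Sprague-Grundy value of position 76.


The subtraction set is S = {1, 2, 4, 6, 7, 8, 9}.
G(k) = mex{ G(k - s) : s in S, s <= k }. We compute iteratively: G(0) = 0.
G(1) = mex({0}) = 1
G(2) = mex({0, 1}) = 2
G(3) = mex({1, 2}) = 0
G(4) = mex({0, 2}) = 1
G(5) = mex({0, 1}) = 2
G(6) = mex({0, 1, 2}) = 3
G(7) = mex({0, 1, 2, 3}) = 4
G(8) = mex({0, 1, 2, 3, 4}) = 5
G(9) = mex({0, 1, 2, 4, 5}) = 3
G(10) = mex({0, 1, 2, 3, 5}) = 4
G(11) = mex({0, 1, 2, 3, 4}) = 5
G(12) = mex({0, 1, 2, 3, 4, 5}) = 6
G(13) = mex({1, 2, 3, 4, 5, 6}) = 0
G(14) = mex({0, 2, 3, 4, 5, 6}) = 1
G(15) = mex({0, 1, 3, 4, 5}) = 2
G(16) = mex({1, 2, 3, 4, 5, 6}) = 0
G(17) = mex({0, 2, 3, 4, 5}) = 1
G(18) = mex({0, 1, 3, 4, 5, 6}) = 2
G(19) = mex({0, 1, 2, 4, 5, 6}) = 3
G(20) = mex({0, 1, 2, 3, 5, 6}) = 4
G(21) = mex({0, 1, 2, 3, 4, 6}) = 5
Observe that G(13)..G(21) = 0, 1, 2, 0, 1, 2, 3, 4, 5 repeats G(0)..G(8) = 0, 1, 2, 0, 1, 2, 3, 4, 5.
For k >= max(S) = 9, G(k) is determined by the previous 9 values G(k-9)..G(k-1); a window of 9 consecutive values has recurred shifted by 13, so by induction G(k + 13) = G(k) for all k >= 0: the sequence is periodic from the start with period 13.
One period: G(0..12) = 0, 1, 2, 0, 1, 2, 3, 4, 5, 3, 4, 5, 6.
76 mod 13 = 11, so G(76) = G(11) = 5.

5


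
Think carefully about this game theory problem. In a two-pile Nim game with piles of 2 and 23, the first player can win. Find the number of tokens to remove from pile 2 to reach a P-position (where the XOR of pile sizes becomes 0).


Piles: 2 and 23
Current XOR: 2 XOR 23 = 21 (non-zero, so this is an N-position).
To make the XOR zero, we need to find a move that balances the piles.
For pile 2 (size 23): target = 23 XOR 21 = 2
We reduce pile 2 from 23 to 2.
Tokens removed: 23 - 2 = 21
Verification: 2 XOR 2 = 0

21


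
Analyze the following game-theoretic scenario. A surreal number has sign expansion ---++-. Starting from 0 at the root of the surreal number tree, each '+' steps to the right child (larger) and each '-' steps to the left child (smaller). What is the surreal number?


Sign expansion: ---++-
Rule: track bounds (lo, hi), initially (-inf, +inf). On '+', the current value becomes lo and we move to the simplest number in (value, hi): value + 1 if hi = +inf, otherwise the midpoint (value + hi)/2. On '-', the current value becomes hi and we move to value - 1 if lo = -inf, otherwise the midpoint (lo + value)/2.
Start at 0.
Step 1: sign = -, move left. Bounds: (-inf, 0). Value = -1
Step 2: sign = -, move left. Bounds: (-inf, -1). Value = -2
Step 3: sign = -, move left. Bounds: (-inf, -2). Value = -3
Step 4: sign = +, move right. Bounds: (-3, -2). Value = -5/2
Step 5: sign = +, move right. Bounds: (-5/2, -2). Value = -9/4
Step 6: sign = -, move left. Bounds: (-5/2, -9/4). Value = -19/8
The surreal number with sign expansion ---++- is -19/8.

-19/8


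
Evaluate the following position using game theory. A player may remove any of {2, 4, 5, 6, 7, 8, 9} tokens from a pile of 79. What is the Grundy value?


The subtraction set is S = {2, 4, 5, 6, 7, 8, 9}.
G(k) = mex{ G(k - s) : s in S, s <= k }. We compute iteratively: G(0) = 0.
G(1) = mex({}) = 0
G(2) = mex({0}) = 1
G(3) = mex({0}) = 1
G(4) = mex({0, 1}) = 2
G(5) = mex({0, 1}) = 2
G(6) = mex({0, 1, 2}) = 3
G(7) = mex({0, 1, 2}) = 3
G(8) = mex({0, 1, 2, 3}) = 4
G(9) = mex({0, 1, 2, 3}) = 4
G(10) = mex({0, 1, 2, 3, 4}) = 5
G(11) = mex({1, 2, 3, 4}) = 0
G(12) = mex({1, 2, 3, 4, 5}) = 0
G(13) = mex({0, 2, 3, 4}) = 1
G(14) = mex({0, 2, 3, 4, 5}) = 1
G(15) = mex({0, 1, 3, 4, 5}) = 2
G(16) = mex({0, 1, 3, 4, 5}) = 2
G(17) = mex({0, 1, 2, 4, 5}) = 3
G(18) = mex({0, 1, 2, 4, 5}) = 3
G(19) = mex({0, 1, 2, 3, 5}) = 4
Observe that G(11)..G(19) = 0, 0, 1, 1, 2, 2, 3, 3, 4 repeats G(0)..G(8) = 0, 0, 1, 1, 2, 2, 3, 3, 4.
For k >= max(S) = 9, G(k) is determined by the previous 9 values G(k-9)..G(k-1); a window of 9 consecutive values has recurred shifted by 11, so by induction G(k + 11) = G(k) for all k >= 0: the sequence is periodic from the start with period 11.
One period: G(0..10) = 0, 0, 1, 1, 2, 2, 3, 3, 4, 4, 5.
79 mod 11 = 2, so G(79) = G(2) = 1.

1


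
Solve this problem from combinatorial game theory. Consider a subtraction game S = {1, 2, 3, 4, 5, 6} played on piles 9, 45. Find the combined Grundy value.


Subtraction set: {1, 2, 3, 4, 5, 6}
For this subtraction set, G(n) = n mod 7 (period = max + 1 = 7).
Pile 1 (size 9): G(9) = 9 mod 7 = 2
Pile 2 (size 45): G(45) = 45 mod 7 = 3
Total Grundy value = XOR of all: 2 XOR 3 = 1

1


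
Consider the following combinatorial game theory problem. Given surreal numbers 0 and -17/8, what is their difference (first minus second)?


x = 0, y = -17/8
Converting to common denominator: 8
x = 0/8, y = -17/8
x - y = 0 - -17/8 = 17/8

17/8


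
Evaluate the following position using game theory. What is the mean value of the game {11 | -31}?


Game = {11 | -31}, a switch {a | b} with numbers a > b.
Its thermograph has left wall a - t and right wall b + t, which meet at t = (a - b)/2, where both equal (a + b)/2. So the mast (mean value) is at (a + b)/2.
Mean = (11 + (-31))/2 = -20/2 = -10

-10


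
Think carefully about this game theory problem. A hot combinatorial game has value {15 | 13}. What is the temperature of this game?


The game is {15 | 13}, a switch {a | b} with numbers a > b.
Cooling {a | b} by t gives {a - t | b + t}, which stops being hot when a - t = b + t, i.e. at t = (a - b)/2. So the temperature of a switch is (a - b)/2.
Temperature = (Left option - Right option) / 2
= (15 - (13)) / 2
= 2 / 2
= 1

1


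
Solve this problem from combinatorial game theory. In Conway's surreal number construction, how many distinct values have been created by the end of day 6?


Day 0: {|} = 0 is born. Count = 1.
Day n: the number of surreal numbers born by day n is 2^(n+1) - 1.
By day 0: 2^1 - 1 = 1
By day 1: 2^2 - 1 = 3
By day 2: 2^3 - 1 = 7
By day 3: 2^4 - 1 = 15
By day 4: 2^5 - 1 = 31
By day 5: 2^6 - 1 = 63
By day 6: 2^7 - 1 = 127
By day 6: 127 surreal numbers.

127


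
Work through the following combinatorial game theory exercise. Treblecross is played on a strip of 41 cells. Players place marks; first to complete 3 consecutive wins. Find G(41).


Treblecross: place X on empty cells; 3-in-a-row wins.
Playing within two cells of an existing X lets the opponent win at once, so sensible play treats the cells i-2..i+2 around each X as dead. The player left with no safe cell loses, so this is a normal-play take-away game on strips of safe cells.
Placing X at cell i (0-indexed) of a strip of k safe cells leaves independent strips of sizes max(0, i-2) and max(0, k-i-3). Hence G(k) = mex{ G(max(0,i-2)) XOR G(max(0,k-i-3)) : 0 <= i < k }, with G(0) = 0.
G(1): splits (0,0):0^0=0 -> mex({0}) = 1
G(2): splits (0,0):0^0=0 -> mex({0}) = 1
G(3): splits (0,0):0^0=0 -> mex({0}) = 1
G(4): splits (0,1):0^1=1 (0,0):0^0=0 -> mex({0, 1}) = 2
G(5): splits (0,2):0^1=1 (0,1):0^1=1 (0,0):0^0=0 -> mex({0, 1}) = 2
G(6) = mex({1}) = 0
G(7) = mex({0, 1, 2}) = 3
G(8) = mex({0, 1, 2}) = 3
G(9) = mex({0, 2}) = 1
G(10) = mex({0, 2, 3}) = 1
G(11) = mex({0, 3}) = 1
G(12) = mex({1, 3}) = 0
G(13) = mex({0, 1, 2, 3}) = 4
G(14) = mex({0, 1, 2}) = 3
G(15) = mex({0, 1, 2}) = 3
G(16) = mex({0, 1, 2, 4}) = 3
G(17) = mex({0, 1, 3, 4}) = 2
G(18) = mex({0, 1, 3, 4}) = 2
G(19) = mex({0, 1, 3, 5}) = 2
G(20) = mex({0, 1, 2, 3, 5}) = 4
G(21) = mex({0, 1, 2, 3, 5}) = 4
G(22) = mex({1, 2, 6}) = 0
G(23) = mex({0, 1, 2, 3, 4, 6}) = 5
G(24) = mex({0, 1, 2, 3, 4}) = 5
G(25) = mex({0, 1, 3, 4, 7}) = 2
G(26) = mex({0, 1, 3, 4, 5, 7}) = 2
G(27) = mex({0, 1, 3, 5}) = 2
G(28) = mex({0, 1, 2, 5}) = 3
G(29) = mex({0, 1, 2, 4, 5, 6}) = 3
G(30) = mex({1, 2, 4, 6}) = 0
G(31) = mex({0, 1, 2, 3, 4, 6}) = 5
G(32) = mex({1, 2, 3, 4, 7}) = 0
G(33) = mex({0, 3, 7}) = 1
G(34) = mex({0, 2, 3, 5, 7}) = 1
G(35) = mex({0, 2, 3, 5, 6}) = 1
G(36) = mex({0, 1, 2, 5, 6}) = 3
G(37) = mex({0, 1, 2, 4, 5, 6}) = 3
G(38) = mex({0, 1, 2, 4}) = 3
G(39) = mex({0, 1, 2, 3, 4, 7}) = 5
G(40) = mex({0, 1, 2, 3, 4, 5, 7}) = 6
G(41) = mex({0, 1, 2, 3, 5, 7}) = 4
Therefore G(41) = 4.

4


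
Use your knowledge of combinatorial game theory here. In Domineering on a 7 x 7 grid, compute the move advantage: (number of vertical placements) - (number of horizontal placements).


Board is 7 x 7 (rows x cols).
Left (vertical) placements: (rows-1) * cols = 6 * 7 = 42
Right (horizontal) placements: rows * (cols-1) = 7 * 6 = 42
Advantage = Left - Right = 42 - 42 = 0

0


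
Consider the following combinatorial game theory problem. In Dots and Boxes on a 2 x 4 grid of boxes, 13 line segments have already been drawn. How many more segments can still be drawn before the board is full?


Grid: 2 x 4 boxes, i.e. 3 rows and 5 columns of dots.
Horizontal edges: (rows + 1) * cols = 3 * 4 = 12
Vertical edges: rows * (cols + 1) = 2 * 5 = 10
Total edges: 12 + 10 = 22
Edges drawn: 13
Remaining: 22 - 13 = 9

9


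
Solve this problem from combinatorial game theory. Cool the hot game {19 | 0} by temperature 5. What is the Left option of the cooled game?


Original game: {19 | 0} (a switch {a | b} with a > b).
Cooling by t (for t below the temperature (a - b)/2 = 19/2) taxes each move by t: {a | b} cooled by t is {a - t | b + t}.
Cooling amount: t = 5
Cooled Left option: 19 - 5 = 14
Cooled Right option: 0 + 5 = 5
Cooled game: {14 | 5}
Left option = 14

14


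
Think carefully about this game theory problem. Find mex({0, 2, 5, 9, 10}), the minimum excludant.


Set = {0, 2, 5, 9, 10}
0 is in the set.
1 is NOT in the set. This is the mex.
mex = 1

1


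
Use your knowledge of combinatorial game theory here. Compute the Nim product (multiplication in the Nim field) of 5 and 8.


Nim multiplication is bilinear over XOR: (u XOR v) * w = (u*w) XOR (v*w).
So we split each operand into its bit components and XOR the pairwise Nim products.
5 = 1 + 4 (as XOR of powers of 2).
8 = 8 (as XOR of powers of 2).
Using the standard Nim-product table on single bits:
  2*2 = 3,   2*4 = 8,   2*8 = 12,
  4*4 = 6,   4*8 = 11,  8*8 = 13,
and  1*x = x (identity), k*l = l*k (commutative).
Pairwise Nim products:
  1 * 8 = 8
  4 * 8 = 11
XOR them: 8 XOR 11 = 3.
Result: 5 * 8 = 3 (in Nim).

3


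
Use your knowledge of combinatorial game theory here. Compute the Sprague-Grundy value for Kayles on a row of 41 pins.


Kayles: a move removes 1 or 2 adjacent pins from a contiguous row.
Removing pins from a row of k leaves two independent rows (a, b) with a + b = k - 1 (one pin) or a + b = k - 2 (two pins); an end removal gives a = 0.
By Sprague-Grundy, G(k) = mex{ G(a) XOR G(b) } over all these splits. G(0) = 0.
G(1): splits (0,0):0^0=0 -> mex({0}) = 1
G(2): splits (0,1):0^1=1 (0,0):0^0=0 -> mex({0, 1}) = 2
G(3): splits (0,2):0^2=2 (1,1):1^1=0 (0,1):0^1=1 -> mex({0, 1, 2}) = 3
G(4): splits (0,3):0^3=3 (1,2):1^2=3 (0,2):0^2=2 (1,1):1^1=0 -> mex({0, 2, 3}) = 1
G(5): splits (0,4):0^1=1 (1,3):1^3=2 (2,2):2^2=0 (0,3):0^3=3 (1,2):1^2=3 -> mex({0, 1, 2, 3}) = 4
G(6) = mex({0, 1, 2, 4}) = 3
G(7) = mex({0, 1, 3, 4, 5}) = 2
G(8) = mex({0, 2, 3, 5, 6}) = 1
G(9) = mex({0, 1, 2, 3, 6, 7}) = 4
G(10) = mex({0, 1, 3, 4, 5, 7}) = 2
G(11) = mex({0, 1, 2, 3, 4, 5}) = 6
G(12) = mex({0, 1, 2, 3, 5, 6, 7}) = 4
G(13) = mex({0, 2, 3, 4, 6, 7}) = 1
G(14) = mex({0, 1, 4, 5, 6, 7}) = 2
G(15) = mex({0, 1, 2, 3, 4, 5, 6}) = 7
G(16) = mex({0, 2, 3, 5, 6, 7}) = 1
G(17) = mex({0, 1, 2, 3, 5, 6, 7}) = 4
G(18) = mex({0, 1, 2, 4, 5, 6}) = 3
G(19) = mex({0, 1, 3, 4, 5, 7}) = 2
G(20) = mex({0, 2, 3, 4, 5, 6, 7}) = 1
G(21) = mex({0, 1, 2, 3, 5, 6, 7}) = 4
G(22) = mex({0, 1, 2, 3, 4, 5, 7}) = 6
G(23) = mex({0, 1, 2, 3, 4, 5, 6}) = 7
G(24) = mex({0, 1, 2, 3, 5, 6, 7}) = 4
G(25) = mex({0, 2, 3, 4, 6, 7}) = 1
G(26) = mex({0, 1, 3, 4, 5, 6, 7}) = 2
G(27) = mex({0, 1, 2, 3, 4, 5, 6, 7}) = 8
G(28) = mex({0, 1, 2, 3, 4, 6, 7, 8}) = 5
G(29) = mex({0, 1, 2, 3, 5, 6, 7, 8, 9}) = 4
G(30) = mex({0, 1, 2, 3, 4, 5, 6, 9, 10}) = 7
G(31) = mex({0, 1, 3, 4, 5, 7, 10, 11}) = 2
G(32) = mex({0, 2, 3, 4, 5, 6, 7, 9, 11}) = 1
G(33) = mex({0, 1, 2, 3, 4, 5, 6, 7, 9, 12}) = 8
G(34) = mex({0, 1, 2, 3, 4, 5, 7, 8, 11, 12}) = 6
G(35) = mex({0, 1, 2, 3, 4, 5, 6, 8, 9, 10, 11}) = 7
G(36) = mex({0, 1, 2, 3, 5, 6, 7, 9, 10}) = 4
G(37) = mex({0, 2, 3, 4, 6, 7, 9, 10, 11, 12}) = 1
G(38) = mex({0, 1, 3, 4, 5, 6, 7, 9, 10, 11, 12}) = 2
G(39) = mex({0, 1, 2, 4, 5, 6, 7, 9, 10, 12, 14}) = 3
G(40) = mex({0, 2, 3, 4, 6, 7, 11, 12, 14}) = 1
G(41) = mex({0, 1, 2, 3, 5, 6, 7, 9, 10, 11, 12}) = 4
Therefore G(41) = 4.

4


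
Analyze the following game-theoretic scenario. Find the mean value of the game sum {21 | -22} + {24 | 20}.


G1 = {21 | -22}, G2 = {24 | 20}
Each is a switch {a | b} with numbers a > b; its mean value is (a + b)/2, and mean value is additive over game sums: m(G1 + G2) = m(G1) + m(G2).
Mean of G1 = (21 + (-22))/2 = -1/2 = -1/2
Mean of G2 = (24 + (20))/2 = 44/2 = 22
Mean of G1 + G2 = -1/2 + 22 = 43/2

43/2


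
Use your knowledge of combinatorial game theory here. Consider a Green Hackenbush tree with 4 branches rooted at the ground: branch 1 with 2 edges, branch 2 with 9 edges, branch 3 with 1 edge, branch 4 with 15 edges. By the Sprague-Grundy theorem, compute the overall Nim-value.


The tree has 4 branches from the ground vertex.
In Green Hackenbush, the Nim-value of a simple path of length k is k.
Branch 1: length 2, Nim-value = 2
Branch 2: length 9, Nim-value = 9
Branch 3: length 1, Nim-value = 1
Branch 4: length 15, Nim-value = 15
Total Nim-value = XOR of all branch values:
0 XOR 2 = 2
2 XOR 9 = 11
11 XOR 1 = 10
10 XOR 15 = 5
Nim-value of the tree = 5

5


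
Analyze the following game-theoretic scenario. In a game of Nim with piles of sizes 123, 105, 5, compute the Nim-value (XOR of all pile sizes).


We need the XOR (exclusive or) of all pile sizes.
After XOR-ing pile 1 (size 123): 0 XOR 123 = 123
After XOR-ing pile 2 (size 105): 123 XOR 105 = 18
After XOR-ing pile 3 (size 5): 18 XOR 5 = 23
The Nim-value of this position is 23.

23


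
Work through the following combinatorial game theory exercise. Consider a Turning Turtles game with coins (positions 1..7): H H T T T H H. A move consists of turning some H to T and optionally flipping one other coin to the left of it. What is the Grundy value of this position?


Coins: H H T T T H H
Key fact: a single head at position k behaves exactly like a Nim heap of size k (turning it to T and optionally flipping a coin at j < k corresponds to moving the heap from k to j, or to 0), and heads combine as a disjunctive sum (two heads at the same place would cancel, matching j XOR j = 0). So the Nim-value is the XOR of the 1-indexed positions of the heads.
Face-up positions (1-indexed): [1, 2, 6, 7]
XOR 0 with 1: 0 XOR 1 = 1
XOR 1 with 2: 1 XOR 2 = 3
XOR 3 with 6: 3 XOR 6 = 5
XOR 5 with 7: 5 XOR 7 = 2
Nim-value = 2

2


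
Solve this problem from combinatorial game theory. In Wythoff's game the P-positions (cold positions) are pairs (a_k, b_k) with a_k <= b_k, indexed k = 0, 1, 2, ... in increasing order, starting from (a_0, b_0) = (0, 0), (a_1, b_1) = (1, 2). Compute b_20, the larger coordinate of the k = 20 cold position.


By Wythoff's theorem, a_k = floor(k * phi) and b_k = floor(k * phi^2) = a_k + k, where phi = (1 + sqrt(5))/2 is the golden ratio.
phi = (1 + sqrt(5))/2 = 1.618034
phi^2 = phi + 1 = 2.618034
k = 20
k * phi^2 = 20 * 2.618034 = 52.360680
b_20 = floor(k * phi^2) = 52 (check: a_20 + k = 32 + 20 = 52)

52


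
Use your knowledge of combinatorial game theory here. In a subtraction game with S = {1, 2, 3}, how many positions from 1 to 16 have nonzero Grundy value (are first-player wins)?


Subtraction set S = {1, 2, 3}, so G(n) = n mod 4.
G(n) = 0 when n is a multiple of 4.
Multiples of 4 in [1, 16]: 4
N-positions (nonzero Grundy) = 16 - 4 = 12

12


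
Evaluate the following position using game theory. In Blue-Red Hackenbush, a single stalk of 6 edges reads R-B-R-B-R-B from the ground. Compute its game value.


Edges (from ground): R-B-R-B-R-B
By Berlekamp's sign-expansion rule, a Blue-Red Hackenbush stalk has the value of the surreal number whose sign sequence is the edge sequence with B -> + and R -> -.
Sign sequence: -+-+-+
Trace the sign expansion in the surreal number tree, starting from 0:
Edge 1: R (sign -) -> bounds (-inf, 0), value = -1
Edge 2: B (sign +) -> bounds (-1, 0), value = -1/2
Edge 3: R (sign -) -> bounds (-1, -1/2), value = -3/4
Edge 4: B (sign +) -> bounds (-3/4, -1/2), value = -5/8
Edge 5: R (sign -) -> bounds (-3/4, -5/8), value = -11/16
Edge 6: B (sign +) -> bounds (-11/16, -5/8), value = -21/32
Game value = -21/32

-21/32


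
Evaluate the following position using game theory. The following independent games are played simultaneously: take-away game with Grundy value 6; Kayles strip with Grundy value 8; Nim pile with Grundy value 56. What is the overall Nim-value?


By the Sprague-Grundy theorem, the Grundy value of a sum of games is the XOR of individual Grundy values.
take-away game: Grundy value = 6. Running XOR: 0 XOR 6 = 6
Kayles strip: Grundy value = 8. Running XOR: 6 XOR 8 = 14
Nim pile: Grundy value = 56. Running XOR: 14 XOR 56 = 54
The combined Grundy value is 54.

54


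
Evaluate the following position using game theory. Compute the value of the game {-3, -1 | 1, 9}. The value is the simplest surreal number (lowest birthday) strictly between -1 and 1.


Left options: {-3, -1}, max = -1
Right options: {1, 9}, min = 1
All options are numbers and max(Left) < min(Right), so by the simplicity theorem the value is the simplest (earliest-born) number strictly between -1 and 1.
The only integer strictly between -1 and 1 is 0.
No non-integer in the interval can be simpler: if x is a non-integer in the interval, then floor(x) or ceil(x) also lies in the interval (the interval contains an integer), and both are proper prefixes of x's sign expansion, i.e. born earlier. So the game value is 0.
Game value = 0

0


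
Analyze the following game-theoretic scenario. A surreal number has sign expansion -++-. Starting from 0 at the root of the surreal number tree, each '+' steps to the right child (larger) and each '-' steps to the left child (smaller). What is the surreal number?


Sign expansion: -++-
Rule: track bounds (lo, hi), initially (-inf, +inf). On '+', the current value becomes lo and we move to the simplest number in (value, hi): value + 1 if hi = +inf, otherwise the midpoint (value + hi)/2. On '-', the current value becomes hi and we move to value - 1 if lo = -inf, otherwise the midpoint (lo + value)/2.
Start at 0.
Step 1: sign = -, move left. Bounds: (-inf, 0). Value = -1
Step 2: sign = +, move right. Bounds: (-1, 0). Value = -1/2
Step 3: sign = +, move right. Bounds: (-1/2, 0). Value = -1/4
Step 4: sign = -, move left. Bounds: (-1/2, -1/4). Value = -3/8
The surreal number with sign expansion -++- is -3/8.

-3/8


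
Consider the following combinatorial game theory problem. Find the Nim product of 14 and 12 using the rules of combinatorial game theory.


Nim multiplication is bilinear over XOR: (u XOR v) * w = (u*w) XOR (v*w).
So we split each operand into its bit components and XOR the pairwise Nim products.
14 = 2 + 4 + 8 (as XOR of powers of 2).
12 = 4 + 8 (as XOR of powers of 2).
Using the standard Nim-product table on single bits:
  2*2 = 3,   2*4 = 8,   2*8 = 12,
  4*4 = 6,   4*8 = 11,  8*8 = 13,
and  1*x = x (identity), k*l = l*k (commutative).
Pairwise Nim products:
  2 * 4 = 8
  2 * 8 = 12
  4 * 4 = 6
  4 * 8 = 11
  8 * 4 = 11
  8 * 8 = 13
XOR them: 8 XOR 12 XOR 6 XOR 11 XOR 11 XOR 13 = 15.
Result: 14 * 12 = 15 (in Nim).

15


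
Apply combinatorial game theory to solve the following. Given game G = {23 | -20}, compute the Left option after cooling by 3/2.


Original game: {23 | -20} (a switch {a | b} with a > b).
Cooling by t (for t below the temperature (a - b)/2 = 43/2) taxes each move by t: {a | b} cooled by t is {a - t | b + t}.
Cooling amount: t = 3/2
Cooled Left option: 23 - 3/2 = 43/2
Cooled Right option: -20 + 3/2 = -37/2
Cooled game: {43/2 | -37/2}
Left option = 43/2

43/2


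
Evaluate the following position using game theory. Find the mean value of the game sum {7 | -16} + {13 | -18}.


G1 = {7 | -16}, G2 = {13 | -18}
Each is a switch {a | b} with numbers a > b; its mean value is (a + b)/2, and mean value is additive over game sums: m(G1 + G2) = m(G1) + m(G2).
Mean of G1 = (7 + (-16))/2 = -9/2 = -9/2
Mean of G2 = (13 + (-18))/2 = -5/2 = -5/2
Mean of G1 + G2 = -9/2 + -5/2 = -7

-7


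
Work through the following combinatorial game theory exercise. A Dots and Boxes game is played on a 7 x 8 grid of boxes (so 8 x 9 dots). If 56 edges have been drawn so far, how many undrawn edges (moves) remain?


Grid: 7 x 8 boxes, i.e. 8 rows and 9 columns of dots.
Horizontal edges: (rows + 1) * cols = 8 * 8 = 64
Vertical edges: rows * (cols + 1) = 7 * 9 = 63
Total edges: 64 + 63 = 127
Edges drawn: 56
Remaining: 127 - 56 = 71

71


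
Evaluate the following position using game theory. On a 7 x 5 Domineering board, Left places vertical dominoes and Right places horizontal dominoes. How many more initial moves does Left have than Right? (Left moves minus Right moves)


Board is 7 x 5 (rows x cols).
Left (vertical) placements: (rows-1) * cols = 6 * 5 = 30
Right (horizontal) placements: rows * (cols-1) = 7 * 4 = 28
Advantage = Left - Right = 30 - 28 = 2

2


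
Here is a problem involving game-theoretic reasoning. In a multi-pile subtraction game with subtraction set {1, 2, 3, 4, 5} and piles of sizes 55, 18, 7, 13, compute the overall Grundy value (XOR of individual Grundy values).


Subtraction set: {1, 2, 3, 4, 5}
For this subtraction set, G(n) = n mod 6 (period = max + 1 = 6).
Pile 1 (size 55): G(55) = 55 mod 6 = 1
Pile 2 (size 18): G(18) = 18 mod 6 = 0
Pile 3 (size 7): G(7) = 7 mod 6 = 1
Pile 4 (size 13): G(13) = 13 mod 6 = 1
Total Grundy value = XOR of all: 1 XOR 0 XOR 1 XOR 1 = 1

1


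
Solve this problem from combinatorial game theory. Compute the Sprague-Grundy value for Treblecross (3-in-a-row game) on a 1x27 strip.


Treblecross: place X on empty cells; 3-in-a-row wins.
Playing within two cells of an existing X lets the opponent win at once, so sensible play treats the cells i-2..i+2 around each X as dead. The player left with no safe cell loses, so this is a normal-play take-away game on strips of safe cells.
Placing X at cell i (0-indexed) of a strip of k safe cells leaves independent strips of sizes max(0, i-2) and max(0, k-i-3). Hence G(k) = mex{ G(max(0,i-2)) XOR G(max(0,k-i-3)) : 0 <= i < k }, with G(0) = 0.
G(1): splits (0,0):0^0=0 -> mex({0}) = 1
G(2): splits (0,0):0^0=0 -> mex({0}) = 1
G(3): splits (0,0):0^0=0 -> mex({0}) = 1
G(4): splits (0,1):0^1=1 (0,0):0^0=0 -> mex({0, 1}) = 2
G(5): splits (0,2):0^1=1 (0,1):0^1=1 (0,0):0^0=0 -> mex({0, 1}) = 2
G(6) = mex({1}) = 0
G(7) = mex({0, 1, 2}) = 3
G(8) = mex({0, 1, 2}) = 3
G(9) = mex({0, 2}) = 1
G(10) = mex({0, 2, 3}) = 1
G(11) = mex({0, 3}) = 1
G(12) = mex({1, 3}) = 0
G(13) = mex({0, 1, 2, 3}) = 4
G(14) = mex({0, 1, 2}) = 3
G(15) = mex({0, 1, 2}) = 3
G(16) = mex({0, 1, 2, 4}) = 3
G(17) = mex({0, 1, 3, 4}) = 2
G(18) = mex({0, 1, 3, 4}) = 2
G(19) = mex({0, 1, 3, 5}) = 2
G(20) = mex({0, 1, 2, 3, 5}) = 4
G(21) = mex({0, 1, 2, 3, 5}) = 4
G(22) = mex({1, 2, 6}) = 0
G(23) = mex({0, 1, 2, 3, 4, 6}) = 5
G(24) = mex({0, 1, 2, 3, 4}) = 5
G(25) = mex({0, 1, 3, 4, 7}) = 2
G(26) = mex({0, 1, 3, 4, 5, 7}) = 2
G(27) = mex({0, 1, 3, 5}) = 2
Therefore G(27) = 2.

2


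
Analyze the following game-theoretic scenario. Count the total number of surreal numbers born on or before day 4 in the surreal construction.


Day 0: {|} = 0 is born. Count = 1.
Day n: the number of surreal numbers born by day n is 2^(n+1) - 1.
By day 0: 2^1 - 1 = 1
By day 1: 2^2 - 1 = 3
By day 2: 2^3 - 1 = 7
By day 3: 2^4 - 1 = 15
By day 4: 2^5 - 1 = 31
By day 4: 31 surreal numbers.

31


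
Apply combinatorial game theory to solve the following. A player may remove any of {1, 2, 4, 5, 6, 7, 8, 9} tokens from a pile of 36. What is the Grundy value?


The subtraction set is S = {1, 2, 4, 5, 6, 7, 8, 9}.
G(k) = mex{ G(k - s) : s in S, s <= k }. We compute iteratively: G(0) = 0.
G(1) = mex({0}) = 1
G(2) = mex({0, 1}) = 2
G(3) = mex({1, 2}) = 0
G(4) = mex({0, 2}) = 1
G(5) = mex({0, 1}) = 2
G(6) = mex({0, 1, 2}) = 3
G(7) = mex({0, 1, 2, 3}) = 4
G(8) = mex({0, 1, 2, 3, 4}) = 5
G(9) = mex({0, 1, 2, 4, 5}) = 3
G(10) = mex({0, 1, 2, 3, 5}) = 4
G(11) = mex({0, 1, 2, 3, 4}) = 5
G(12) = mex({0, 1, 2, 3, 4, 5}) = 6
G(13) = mex({1, 2, 3, 4, 5, 6}) = 0
G(14) = mex({0, 2, 3, 4, 5, 6}) = 1
G(15) = mex({0, 1, 3, 4, 5}) = 2
G(16) = mex({1, 2, 3, 4, 5, 6}) = 0
G(17) = mex({0, 2, 3, 4, 5, 6}) = 1
G(18) = mex({0, 1, 3, 4, 5, 6}) = 2
G(19) = mex({0, 1, 2, 4, 5, 6}) = 3
G(20) = mex({0, 1, 2, 3, 5, 6}) = 4
G(21) = mex({0, 1, 2, 3, 4, 6}) = 5
Observe that G(13)..G(21) = 0, 1, 2, 0, 1, 2, 3, 4, 5 repeats G(0)..G(8) = 0, 1, 2, 0, 1, 2, 3, 4, 5.
For k >= max(S) = 9, G(k) is determined by the previous 9 values G(k-9)..G(k-1); a window of 9 consecutive values has recurred shifted by 13, so by induction G(k + 13) = G(k) for all k >= 0: the sequence is periodic from the start with period 13.
One period: G(0..12) = 0, 1, 2, 0, 1, 2, 3, 4, 5, 3, 4, 5, 6.
36 mod 13 = 10, so G(36) = G(10) = 4.

4


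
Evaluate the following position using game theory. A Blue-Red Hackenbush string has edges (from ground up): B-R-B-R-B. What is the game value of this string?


Edges (from ground): B-R-B-R-B
By Berlekamp's sign-expansion rule, a Blue-Red Hackenbush stalk has the value of the surreal number whose sign sequence is the edge sequence with B -> + and R -> -.
Sign sequence: +-+-+
Trace the sign expansion in the surreal number tree, starting from 0:
Edge 1: B (sign +) -> bounds (0, +inf), value = 1
Edge 2: R (sign -) -> bounds (0, 1), value = 1/2
Edge 3: B (sign +) -> bounds (1/2, 1), value = 3/4
Edge 4: R (sign -) -> bounds (1/2, 3/4), value = 5/8
Edge 5: B (sign +) -> bounds (5/8, 3/4), value = 11/16
Game value = 11/16

11/16


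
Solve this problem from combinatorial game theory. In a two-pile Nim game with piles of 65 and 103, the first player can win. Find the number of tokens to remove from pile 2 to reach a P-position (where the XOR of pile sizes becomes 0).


Piles: 65 and 103
Current XOR: 65 XOR 103 = 38 (non-zero, so this is an N-position).
To make the XOR zero, we need to find a move that balances the piles.
For pile 2 (size 103): target = 103 XOR 38 = 65
We reduce pile 2 from 103 to 65.
Tokens removed: 103 - 65 = 38
Verification: 65 XOR 65 = 0

38


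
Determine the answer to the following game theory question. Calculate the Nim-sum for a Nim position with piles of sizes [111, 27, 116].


We need the XOR (exclusive or) of all pile sizes.
After XOR-ing pile 1 (size 111): 0 XOR 111 = 111
After XOR-ing pile 2 (size 27): 111 XOR 27 = 116
After XOR-ing pile 3 (size 116): 116 XOR 116 = 0
The Nim-value of this position is 0.

0


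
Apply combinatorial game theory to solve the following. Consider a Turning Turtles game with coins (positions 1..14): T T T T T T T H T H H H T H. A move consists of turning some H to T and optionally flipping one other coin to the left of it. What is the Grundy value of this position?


Coins: T T T T T T T H T H H H T H
Key fact: a single head at position k behaves exactly like a Nim heap of size k (turning it to T and optionally flipping a coin at j < k corresponds to moving the heap from k to j, or to 0), and heads combine as a disjunctive sum (two heads at the same place would cancel, matching j XOR j = 0). So the Nim-value is the XOR of the 1-indexed positions of the heads.
Face-up positions (1-indexed): [8, 10, 11, 12, 14]
XOR 0 with 8: 0 XOR 8 = 8
XOR 8 with 10: 8 XOR 10 = 2
XOR 2 with 11: 2 XOR 11 = 9
XOR 9 with 12: 9 XOR 12 = 5
XOR 5 with 14: 5 XOR 14 = 11
Nim-value = 11

11
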